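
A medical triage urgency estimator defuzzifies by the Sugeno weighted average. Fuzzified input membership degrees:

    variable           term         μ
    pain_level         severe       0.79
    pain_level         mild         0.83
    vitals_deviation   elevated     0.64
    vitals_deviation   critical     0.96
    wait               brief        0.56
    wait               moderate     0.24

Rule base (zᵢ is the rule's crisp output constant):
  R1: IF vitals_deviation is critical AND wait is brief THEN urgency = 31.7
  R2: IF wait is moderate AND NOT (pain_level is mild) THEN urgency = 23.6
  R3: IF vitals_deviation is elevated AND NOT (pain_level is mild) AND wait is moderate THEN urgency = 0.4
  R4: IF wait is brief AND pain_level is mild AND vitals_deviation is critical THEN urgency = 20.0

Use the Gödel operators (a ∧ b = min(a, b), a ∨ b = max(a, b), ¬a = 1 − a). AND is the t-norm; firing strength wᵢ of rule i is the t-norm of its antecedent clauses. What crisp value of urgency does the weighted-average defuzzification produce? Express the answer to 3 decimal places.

R1 (z=31.7): critical=0.96, brief=0.56; AND[min(a, b)] → w = 0.56
R2 (z=23.6): moderate=0.24, ¬mild=1−0.83=0.17; AND[min(a, b)] → w = 0.17
R3 (z=0.4): elevated=0.64, ¬mild=1−0.83=0.17, moderate=0.24; AND[min(a, b)] → w = 0.17
R4 (z=20.0): brief=0.56, mild=0.83, critical=0.96; AND[min(a, b)] → w = 0.56
Weighted average = (0.56·31.7 + 0.17·23.6 + 0.17·0.4 + 0.56·20.0) / (0.56 + 0.17 + 0.17 + 0.56)
  = 33.0320 / 1.4600 = 22.625

22.625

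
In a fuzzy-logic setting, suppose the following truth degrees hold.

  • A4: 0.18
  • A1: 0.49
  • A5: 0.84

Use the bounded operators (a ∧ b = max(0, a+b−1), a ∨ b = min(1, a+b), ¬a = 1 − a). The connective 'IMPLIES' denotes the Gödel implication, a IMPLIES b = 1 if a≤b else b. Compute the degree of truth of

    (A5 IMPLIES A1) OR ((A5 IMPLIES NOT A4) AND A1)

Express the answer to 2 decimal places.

A5 IMPLIES A1  [Gödel: 1 if a≤b else b] with a=0.84, b=0.49 → 0.49
NOT A4 = 1 − 0.18 = 0.82
A5 IMPLIES NOT A4  [Gödel: 1 if a≤b else b] with a=0.84, b=0.82 → 0.82
(A5 IMPLIES NOT A4) AND A1 = max(0, a+b−1) on (0.82, 0.49) = 0.31
(A5 IMPLIES A1) OR ((A5 IMPLIES NOT A4) AND A1) = min(1, a+b) on (0.49, 0.31) = 0.80

0.80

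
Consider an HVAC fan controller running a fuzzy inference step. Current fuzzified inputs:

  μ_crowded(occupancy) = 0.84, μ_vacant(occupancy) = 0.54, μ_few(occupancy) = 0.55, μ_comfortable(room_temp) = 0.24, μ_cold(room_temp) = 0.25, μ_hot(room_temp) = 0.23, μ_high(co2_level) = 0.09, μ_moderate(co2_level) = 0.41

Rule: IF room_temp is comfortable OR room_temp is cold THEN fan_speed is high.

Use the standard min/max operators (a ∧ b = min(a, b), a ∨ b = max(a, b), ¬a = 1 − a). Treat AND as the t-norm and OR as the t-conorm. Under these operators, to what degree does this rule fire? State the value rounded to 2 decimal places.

firing strength: comfortable=0.24, cold=0.25; OR[max(a, b)] → w = 0.25

0.25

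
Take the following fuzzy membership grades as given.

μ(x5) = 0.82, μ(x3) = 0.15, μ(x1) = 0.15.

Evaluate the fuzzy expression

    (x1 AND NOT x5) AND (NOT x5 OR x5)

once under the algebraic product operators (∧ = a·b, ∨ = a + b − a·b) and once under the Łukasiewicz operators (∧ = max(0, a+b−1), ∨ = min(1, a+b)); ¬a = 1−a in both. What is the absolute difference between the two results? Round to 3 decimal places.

0.023

Under algebraic product:
  NOT x5 = 1 − 0.8200 = 0.1800
  x1 AND NOT x5 = a·b on (0.1500, 0.1800) = 0.0270
  NOT x5 = 1 − 0.8200 = 0.1800
  NOT x5 OR x5 = a + b − a·b on (0.1800, 0.8200) = 0.8524
  (x1 AND NOT x5) AND (NOT x5 OR x5) = a·b on (0.0270, 0.8524) = 0.0230
  → value = 0.0230
Under Łukasiewicz:
  NOT x5 = 1 − 0.82 = 0.18
  x1 AND NOT x5 = max(0, a+b−1) on (0.15, 0.18) = 0.00
  NOT x5 = 1 − 0.82 = 0.18
  NOT x5 OR x5 = min(1, a+b) on (0.18, 0.82) = 1.00
  (x1 AND NOT x5) AND (NOT x5 OR x5) = max(0, a+b−1) on (0.00, 1.00) = 0.00
  → value = 0.0000
|0.0230 − 0.0000| = 0.023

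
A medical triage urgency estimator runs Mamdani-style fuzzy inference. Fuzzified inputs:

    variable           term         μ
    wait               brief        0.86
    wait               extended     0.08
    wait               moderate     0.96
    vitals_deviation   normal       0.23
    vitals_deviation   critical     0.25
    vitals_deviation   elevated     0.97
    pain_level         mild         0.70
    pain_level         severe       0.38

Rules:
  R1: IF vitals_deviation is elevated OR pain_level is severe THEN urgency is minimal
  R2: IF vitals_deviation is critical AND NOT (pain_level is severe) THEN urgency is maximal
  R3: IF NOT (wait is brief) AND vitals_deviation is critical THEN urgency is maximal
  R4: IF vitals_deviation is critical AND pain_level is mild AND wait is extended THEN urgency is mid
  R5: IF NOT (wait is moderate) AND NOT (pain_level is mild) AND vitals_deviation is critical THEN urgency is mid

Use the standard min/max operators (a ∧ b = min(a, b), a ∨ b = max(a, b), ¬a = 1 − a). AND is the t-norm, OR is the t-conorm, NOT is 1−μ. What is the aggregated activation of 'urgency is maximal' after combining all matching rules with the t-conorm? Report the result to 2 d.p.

0.25

R1: elevated=0.97, severe=0.38; OR[max(a, b)] → w = 0.97
R2: critical=0.25, ¬severe=1−0.38=0.62; AND[min(a, b)] → w = 0.25
R3: ¬brief=1−0.86=0.14, critical=0.25; AND[min(a, b)] → w = 0.14
R4: critical=0.25, mild=0.70, extended=0.08; AND[min(a, b)] → w = 0.08
R5: ¬moderate=1−0.96=0.04, ¬mild=1−0.70=0.30, critical=0.25; AND[min(a, b)] → w = 0.04
Rules with consequent 'maximal': {R2, R3} → strengths 0.25, 0.14
Aggregate via t-conorm [max(a, b)]: 0.25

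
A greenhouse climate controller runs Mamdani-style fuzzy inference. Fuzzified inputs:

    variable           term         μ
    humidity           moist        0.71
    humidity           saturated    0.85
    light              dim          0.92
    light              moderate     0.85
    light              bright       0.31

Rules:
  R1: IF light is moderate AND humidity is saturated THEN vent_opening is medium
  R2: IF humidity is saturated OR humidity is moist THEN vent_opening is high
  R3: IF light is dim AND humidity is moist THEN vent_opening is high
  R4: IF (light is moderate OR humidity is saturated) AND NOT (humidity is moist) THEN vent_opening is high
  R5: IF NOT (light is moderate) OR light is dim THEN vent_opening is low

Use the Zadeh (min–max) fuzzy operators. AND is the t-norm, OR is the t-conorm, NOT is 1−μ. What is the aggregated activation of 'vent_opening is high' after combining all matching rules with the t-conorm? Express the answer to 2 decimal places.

R1: moderate=0.85, saturated=0.85; AND[min(a, b)] → w = 0.85
R2: saturated=0.85, moist=0.71; OR[max(a, b)] → w = 0.85
R3: dim=0.92, moist=0.71; AND[min(a, b)] → w = 0.71
R4: (moderate=0.85 OR saturated=0.85) = 0.85; AND[min(a, b)] with ¬moist=1−0.71=0.29 → w = 0.29
R5: ¬moderate=1−0.85=0.15, dim=0.92; OR[max(a, b)] → w = 0.92
Rules with consequent 'high': {R2, R3, R4} → strengths 0.85, 0.71, 0.29
Aggregate via t-conorm [max(a, b)]: 0.85

0.85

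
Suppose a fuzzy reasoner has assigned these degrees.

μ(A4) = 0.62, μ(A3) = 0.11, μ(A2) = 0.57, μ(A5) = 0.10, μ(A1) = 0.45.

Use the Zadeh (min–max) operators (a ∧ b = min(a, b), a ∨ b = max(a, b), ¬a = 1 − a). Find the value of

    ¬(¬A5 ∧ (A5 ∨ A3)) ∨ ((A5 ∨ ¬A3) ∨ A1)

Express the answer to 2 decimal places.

0.89

¬A5 = 1 − 0.10 = 0.90
A5 ∨ A3 = max(a, b) on (0.10, 0.11) = 0.11
¬A5 ∧ (A5 ∨ A3) = min(a, b) on (0.90, 0.11) = 0.11
¬(¬A5 ∧ (A5 ∨ A3)) = 1 − 0.11 = 0.89
¬A3 = 1 − 0.11 = 0.89
A5 ∨ ¬A3 = max(a, b) on (0.10, 0.89) = 0.89
(A5 ∨ ¬A3) ∨ A1 = max(a, b) on (0.89, 0.45) = 0.89
¬(¬A5 ∧ (A5 ∨ A3)) ∨ ((A5 ∨ ¬A3) ∨ A1) = max(a, b) on (0.89, 0.89) = 0.89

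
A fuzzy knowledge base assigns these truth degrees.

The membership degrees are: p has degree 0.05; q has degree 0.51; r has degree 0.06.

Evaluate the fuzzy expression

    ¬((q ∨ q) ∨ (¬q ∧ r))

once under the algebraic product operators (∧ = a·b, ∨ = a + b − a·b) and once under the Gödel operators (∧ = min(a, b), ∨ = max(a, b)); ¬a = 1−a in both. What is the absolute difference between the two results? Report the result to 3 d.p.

0.257

Under algebraic product:
  q ∨ q = a + b − a·b on (0.5100, 0.5100) = 0.7599
  ¬q = 1 − 0.5100 = 0.4900
  ¬q ∧ r = a·b on (0.4900, 0.0600) = 0.0294
  (q ∨ q) ∨ (¬q ∧ r) = a + b − a·b on (0.7599, 0.0294) = 0.7670
  ¬((q ∨ q) ∨ (¬q ∧ r)) = 1 − 0.7670 = 0.2330
  → value = 0.2330
Under Gödel:
  q ∨ q = max(a, b) on (0.51, 0.51) = 0.51
  ¬q = 1 − 0.51 = 0.49
  ¬q ∧ r = min(a, b) on (0.49, 0.06) = 0.06
  (q ∨ q) ∨ (¬q ∧ r) = max(a, b) on (0.51, 0.06) = 0.51
  ¬((q ∨ q) ∨ (¬q ∧ r)) = 1 − 0.51 = 0.49
  → value = 0.4900
|0.2330 − 0.4900| = 0.257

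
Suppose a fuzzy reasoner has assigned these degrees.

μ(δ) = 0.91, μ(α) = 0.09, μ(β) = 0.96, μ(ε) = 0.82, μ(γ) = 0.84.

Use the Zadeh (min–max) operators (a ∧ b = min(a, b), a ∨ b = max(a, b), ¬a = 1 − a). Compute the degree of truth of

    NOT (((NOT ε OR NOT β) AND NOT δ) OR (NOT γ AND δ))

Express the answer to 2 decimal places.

NOT ε = 1 − 0.82 = 0.18
NOT β = 1 − 0.96 = 0.04
NOT ε OR NOT β = max(a, b) on (0.18, 0.04) = 0.18
NOT δ = 1 − 0.91 = 0.09
(NOT ε OR NOT β) AND NOT δ = min(a, b) on (0.18, 0.09) = 0.09
NOT γ = 1 − 0.84 = 0.16
NOT γ AND δ = min(a, b) on (0.16, 0.91) = 0.16
((NOT ε OR NOT β) AND NOT δ) OR (NOT γ AND δ) = max(a, b) on (0.09, 0.16) = 0.16
NOT (((NOT ε OR NOT β) AND NOT δ) OR (NOT γ AND δ)) = 1 − 0.16 = 0.84

0.84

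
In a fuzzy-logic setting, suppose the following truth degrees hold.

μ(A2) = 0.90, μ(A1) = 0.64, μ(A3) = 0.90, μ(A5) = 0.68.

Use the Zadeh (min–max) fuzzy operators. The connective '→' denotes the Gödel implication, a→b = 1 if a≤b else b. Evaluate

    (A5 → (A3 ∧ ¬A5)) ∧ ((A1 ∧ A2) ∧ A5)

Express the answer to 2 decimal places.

¬A5 = 1 − 0.68 = 0.32
A3 ∧ ¬A5 = min(a, b) on (0.90, 0.32) = 0.32
A5 → (A3 ∧ ¬A5)  [Gödel: 1 if a≤b else b] with a=0.68, b=0.32 → 0.32
A1 ∧ A2 = min(a, b) on (0.64, 0.90) = 0.64
(A1 ∧ A2) ∧ A5 = min(a, b) on (0.64, 0.68) = 0.64
(A5 → (A3 ∧ ¬A5)) ∧ ((A1 ∧ A2) ∧ A5) = min(a, b) on (0.32, 0.64) = 0.32

0.32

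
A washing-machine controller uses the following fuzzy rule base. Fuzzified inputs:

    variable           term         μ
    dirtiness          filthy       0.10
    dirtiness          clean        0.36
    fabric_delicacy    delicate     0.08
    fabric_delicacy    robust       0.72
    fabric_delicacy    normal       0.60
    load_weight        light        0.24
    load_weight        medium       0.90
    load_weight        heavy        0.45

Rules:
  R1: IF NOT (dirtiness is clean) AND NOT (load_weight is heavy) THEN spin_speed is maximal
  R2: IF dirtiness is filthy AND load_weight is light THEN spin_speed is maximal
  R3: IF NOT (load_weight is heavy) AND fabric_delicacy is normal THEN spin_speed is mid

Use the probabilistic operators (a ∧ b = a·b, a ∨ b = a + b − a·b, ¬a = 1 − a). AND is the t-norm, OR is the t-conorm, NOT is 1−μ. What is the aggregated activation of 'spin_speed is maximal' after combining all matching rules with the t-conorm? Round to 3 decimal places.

0.368

R1: ¬clean=1−0.36=0.64, ¬heavy=1−0.45=0.55; AND[a·b] → w = 0.3520
R2: filthy=0.10, light=0.24; AND[a·b] → w = 0.0240
R3: ¬heavy=1−0.45=0.55, normal=0.60; AND[a·b] → w = 0.3300
Rules with consequent 'maximal': {R1, R2} → strengths 0.3520, 0.0240
Aggregate via t-conorm [a + b − a·b]: 0.3676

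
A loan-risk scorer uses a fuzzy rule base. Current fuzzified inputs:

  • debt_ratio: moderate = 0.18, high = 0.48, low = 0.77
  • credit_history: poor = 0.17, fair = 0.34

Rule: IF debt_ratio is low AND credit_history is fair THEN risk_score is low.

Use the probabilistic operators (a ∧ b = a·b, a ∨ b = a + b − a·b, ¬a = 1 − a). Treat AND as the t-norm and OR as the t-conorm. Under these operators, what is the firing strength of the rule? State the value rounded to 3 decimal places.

0.262

firing strength: low=0.77, fair=0.34; AND[a·b] → w = 0.2618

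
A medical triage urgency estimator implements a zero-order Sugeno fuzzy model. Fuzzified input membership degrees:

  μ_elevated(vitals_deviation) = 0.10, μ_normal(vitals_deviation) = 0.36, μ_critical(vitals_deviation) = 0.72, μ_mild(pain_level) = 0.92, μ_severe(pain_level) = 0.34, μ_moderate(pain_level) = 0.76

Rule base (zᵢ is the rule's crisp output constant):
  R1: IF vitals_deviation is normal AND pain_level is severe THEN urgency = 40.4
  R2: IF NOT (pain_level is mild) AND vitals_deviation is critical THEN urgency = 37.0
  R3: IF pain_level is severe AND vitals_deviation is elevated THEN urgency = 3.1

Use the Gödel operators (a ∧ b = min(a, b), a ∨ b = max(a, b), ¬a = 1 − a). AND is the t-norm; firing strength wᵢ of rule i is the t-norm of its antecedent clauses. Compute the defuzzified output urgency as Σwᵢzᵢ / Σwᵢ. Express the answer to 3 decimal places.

R1 (z=40.4): normal=0.36, severe=0.34; AND[min(a, b)] → w = 0.34
R2 (z=37.0): ¬mild=1−0.92=0.08, critical=0.72; AND[min(a, b)] → w = 0.08
R3 (z=3.1): severe=0.34, elevated=0.10; AND[min(a, b)] → w = 0.10
Weighted average = (0.34·40.4 + 0.08·37.0 + 0.10·3.1) / (0.34 + 0.08 + 0.10)
  = 17.0060 / 0.5200 = 32.704

32.704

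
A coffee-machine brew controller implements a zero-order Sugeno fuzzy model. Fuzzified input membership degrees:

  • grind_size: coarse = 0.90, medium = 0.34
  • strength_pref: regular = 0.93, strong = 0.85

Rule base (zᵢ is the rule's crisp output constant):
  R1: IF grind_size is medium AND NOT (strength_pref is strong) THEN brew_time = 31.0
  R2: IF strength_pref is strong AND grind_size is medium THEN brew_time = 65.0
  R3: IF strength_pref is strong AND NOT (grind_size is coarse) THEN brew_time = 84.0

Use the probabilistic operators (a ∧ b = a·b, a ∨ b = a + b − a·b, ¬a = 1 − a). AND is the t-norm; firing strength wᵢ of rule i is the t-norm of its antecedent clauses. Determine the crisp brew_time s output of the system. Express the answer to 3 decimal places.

64.720

R1 (z=31.0): medium=0.34, ¬strong=1−0.85=0.15; AND[a·b] → w = 0.0510
R2 (z=65.0): strong=0.85, medium=0.34; AND[a·b] → w = 0.2890
R3 (z=84.0): strong=0.85, ¬coarse=1−0.90=0.10; AND[a·b] → w = 0.0850
Weighted average = (0.0510·31.0 + 0.2890·65.0 + 0.0850·84.0) / (0.0510 + 0.2890 + 0.0850)
  = 27.5060 / 0.4250 = 64.720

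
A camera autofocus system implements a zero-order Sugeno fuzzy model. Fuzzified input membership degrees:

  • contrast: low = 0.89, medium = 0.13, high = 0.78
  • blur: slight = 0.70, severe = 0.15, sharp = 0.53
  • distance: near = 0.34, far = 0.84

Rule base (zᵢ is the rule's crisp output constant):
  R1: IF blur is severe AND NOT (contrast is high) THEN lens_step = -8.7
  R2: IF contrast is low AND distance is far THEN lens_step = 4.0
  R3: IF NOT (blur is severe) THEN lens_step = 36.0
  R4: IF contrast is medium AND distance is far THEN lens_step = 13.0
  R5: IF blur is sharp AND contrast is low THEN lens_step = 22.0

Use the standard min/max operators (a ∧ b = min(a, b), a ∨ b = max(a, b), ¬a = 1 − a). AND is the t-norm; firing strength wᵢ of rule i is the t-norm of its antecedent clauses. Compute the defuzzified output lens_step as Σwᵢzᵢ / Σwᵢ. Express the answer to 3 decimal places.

18.402

R1 (z=-8.7): severe=0.15, ¬high=1−0.78=0.22; AND[min(a, b)] → w = 0.15
R2 (z=4.0): low=0.89, far=0.84; AND[min(a, b)] → w = 0.84
R3 (z=36.0): ¬severe=1−0.15=0.85 → w = 0.85
R4 (z=13.0): medium=0.13, far=0.84; AND[min(a, b)] → w = 0.13
R5 (z=22.0): sharp=0.53, low=0.89; AND[min(a, b)] → w = 0.53
Weighted average = (0.15·-8.7 + 0.84·4.0 + 0.85·36.0 + 0.13·13.0 + 0.53·22.0) / (0.15 + 0.84 + 0.85 + 0.13 + 0.53)
  = 46.0050 / 2.5000 = 18.402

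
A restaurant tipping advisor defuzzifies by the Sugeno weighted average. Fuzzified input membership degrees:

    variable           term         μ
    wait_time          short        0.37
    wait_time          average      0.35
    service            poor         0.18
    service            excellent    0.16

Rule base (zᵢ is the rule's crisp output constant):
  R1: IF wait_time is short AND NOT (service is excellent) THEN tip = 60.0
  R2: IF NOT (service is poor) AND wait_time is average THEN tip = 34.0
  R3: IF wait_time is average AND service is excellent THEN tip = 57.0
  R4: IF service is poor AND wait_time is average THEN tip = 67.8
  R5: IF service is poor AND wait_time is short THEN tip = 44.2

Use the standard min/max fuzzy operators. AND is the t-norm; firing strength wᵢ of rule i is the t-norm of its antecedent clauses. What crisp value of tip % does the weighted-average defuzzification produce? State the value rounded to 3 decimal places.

51.113

R1 (z=60.0): short=0.37, ¬excellent=1−0.16=0.84; AND[min(a, b)] → w = 0.37
R2 (z=34.0): ¬poor=1−0.18=0.82, average=0.35; AND[min(a, b)] → w = 0.35
R3 (z=57.0): average=0.35, excellent=0.16; AND[min(a, b)] → w = 0.16
R4 (z=67.8): poor=0.18, average=0.35; AND[min(a, b)] → w = 0.18
R5 (z=44.2): poor=0.18, short=0.37; AND[min(a, b)] → w = 0.18
Weighted average = (0.37·60.0 + 0.35·34.0 + 0.16·57.0 + 0.18·67.8 + 0.18·44.2) / (0.37 + 0.35 + 0.16 + 0.18 + 0.18)
  = 63.3800 / 1.2400 = 51.113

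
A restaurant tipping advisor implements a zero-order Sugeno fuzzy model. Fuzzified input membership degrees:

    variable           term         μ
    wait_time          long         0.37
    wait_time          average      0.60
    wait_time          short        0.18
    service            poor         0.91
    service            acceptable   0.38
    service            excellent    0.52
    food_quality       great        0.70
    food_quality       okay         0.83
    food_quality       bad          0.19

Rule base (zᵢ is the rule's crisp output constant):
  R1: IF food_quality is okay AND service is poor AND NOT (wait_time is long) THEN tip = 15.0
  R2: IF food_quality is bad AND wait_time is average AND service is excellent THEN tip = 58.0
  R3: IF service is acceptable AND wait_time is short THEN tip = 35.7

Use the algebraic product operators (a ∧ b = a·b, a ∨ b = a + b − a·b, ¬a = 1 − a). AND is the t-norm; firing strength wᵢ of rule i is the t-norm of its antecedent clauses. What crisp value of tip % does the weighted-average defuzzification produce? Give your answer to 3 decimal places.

R1 (z=15.0): okay=0.83, poor=0.91, ¬long=1−0.37=0.63; AND[a·b] → w = 0.4758
R2 (z=58.0): bad=0.19, average=0.60, excellent=0.52; AND[a·b] → w = 0.0593
R3 (z=35.7): acceptable=0.38, short=0.18; AND[a·b] → w = 0.0684
Weighted average = (0.4758·15.0 + 0.0593·58.0 + 0.0684·35.7) / (0.4758 + 0.0593 + 0.0684)
  = 13.0177 / 0.6035 = 21.570

21.570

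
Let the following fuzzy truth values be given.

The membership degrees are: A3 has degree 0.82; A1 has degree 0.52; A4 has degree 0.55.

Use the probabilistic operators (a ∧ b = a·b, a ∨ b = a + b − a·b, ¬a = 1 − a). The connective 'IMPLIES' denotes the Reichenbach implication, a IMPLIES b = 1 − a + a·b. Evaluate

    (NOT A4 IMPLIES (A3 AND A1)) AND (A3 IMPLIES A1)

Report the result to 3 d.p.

0.450

NOT A4 = 1 − 0.5500 = 0.4500
A3 AND A1 = a·b on (0.8200, 0.5200) = 0.4264
NOT A4 IMPLIES (A3 AND A1)  [Reichenbach: 1 − a + a·b] with a=0.4500, b=0.4264 → 0.7419
A3 IMPLIES A1  [Reichenbach: 1 − a + a·b] with a=0.8200, b=0.5200 → 0.6064
(NOT A4 IMPLIES (A3 AND A1)) AND (A3 IMPLIES A1) = a·b on (0.7419, 0.6064) = 0.4499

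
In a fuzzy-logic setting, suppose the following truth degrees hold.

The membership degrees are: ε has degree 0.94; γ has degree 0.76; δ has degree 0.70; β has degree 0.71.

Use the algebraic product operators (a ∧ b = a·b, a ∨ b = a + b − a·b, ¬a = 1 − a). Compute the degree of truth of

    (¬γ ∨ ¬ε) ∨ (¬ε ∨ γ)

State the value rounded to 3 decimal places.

¬γ = 1 − 0.7600 = 0.2400
¬ε = 1 − 0.9400 = 0.0600
¬γ ∨ ¬ε = a + b − a·b on (0.2400, 0.0600) = 0.2856
¬ε = 1 − 0.9400 = 0.0600
¬ε ∨ γ = a + b − a·b on (0.0600, 0.7600) = 0.7744
(¬γ ∨ ¬ε) ∨ (¬ε ∨ γ) = a + b − a·b on (0.2856, 0.7744) = 0.8388

0.839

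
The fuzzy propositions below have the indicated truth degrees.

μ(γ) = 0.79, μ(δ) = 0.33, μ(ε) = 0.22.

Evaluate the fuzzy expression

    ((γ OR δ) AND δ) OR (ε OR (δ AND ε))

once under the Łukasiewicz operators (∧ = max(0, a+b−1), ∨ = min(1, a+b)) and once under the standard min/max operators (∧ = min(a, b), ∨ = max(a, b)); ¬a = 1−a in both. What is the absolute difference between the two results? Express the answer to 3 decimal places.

0.220

Under Łukasiewicz:
  γ OR δ = min(1, a+b) on (0.79, 0.33) = 1.00
  (γ OR δ) AND δ = max(0, a+b−1) on (1.00, 0.33) = 0.33
  δ AND ε = max(0, a+b−1) on (0.33, 0.22) = 0.00
  ε OR (δ AND ε) = min(1, a+b) on (0.22, 0.00) = 0.22
  ((γ OR δ) AND δ) OR (ε OR (δ AND ε)) = min(1, a+b) on (0.33, 0.22) = 0.55
  → value = 0.5500
Under standard min/max:
  γ OR δ = max(a, b) on (0.79, 0.33) = 0.79
  (γ OR δ) AND δ = min(a, b) on (0.79, 0.33) = 0.33
  δ AND ε = min(a, b) on (0.33, 0.22) = 0.22
  ε OR (δ AND ε) = max(a, b) on (0.22, 0.22) = 0.22
  ((γ OR δ) AND δ) OR (ε OR (δ AND ε)) = max(a, b) on (0.33, 0.22) = 0.33
  → value = 0.3300
|0.5500 − 0.3300| = 0.220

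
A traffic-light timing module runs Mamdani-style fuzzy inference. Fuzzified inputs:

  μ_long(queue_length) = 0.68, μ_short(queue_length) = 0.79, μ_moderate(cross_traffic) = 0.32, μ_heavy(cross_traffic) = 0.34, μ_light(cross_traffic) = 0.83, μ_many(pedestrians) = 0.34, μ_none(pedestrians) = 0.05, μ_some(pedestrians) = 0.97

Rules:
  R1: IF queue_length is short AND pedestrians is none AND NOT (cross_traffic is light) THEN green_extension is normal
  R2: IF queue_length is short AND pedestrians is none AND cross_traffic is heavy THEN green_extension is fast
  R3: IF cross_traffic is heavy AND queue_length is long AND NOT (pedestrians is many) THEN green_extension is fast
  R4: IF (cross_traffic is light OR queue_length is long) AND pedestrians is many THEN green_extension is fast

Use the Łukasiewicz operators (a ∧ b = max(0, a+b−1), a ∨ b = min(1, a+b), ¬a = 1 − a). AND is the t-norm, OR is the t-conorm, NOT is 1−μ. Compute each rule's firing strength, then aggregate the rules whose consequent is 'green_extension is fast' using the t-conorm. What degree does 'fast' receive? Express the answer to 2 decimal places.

R1: short=0.79, none=0.05, ¬light=1−0.83=0.17; AND[max(0, a+b−1)] → w = 0.00
R2: short=0.79, none=0.05, heavy=0.34; AND[max(0, a+b−1)] → w = 0.00
R3: heavy=0.34, long=0.68, ¬many=1−0.34=0.66; AND[max(0, a+b−1)] → w = 0.00
R4: (light=0.83 OR long=0.68) = 1.00; AND[max(0, a+b−1)] with many=0.34 → w = 0.34
Rules with consequent 'fast': {R2, R3, R4} → strengths 0.00, 0.00, 0.34
Aggregate via t-conorm [min(1, a+b)]: 0.34

0.34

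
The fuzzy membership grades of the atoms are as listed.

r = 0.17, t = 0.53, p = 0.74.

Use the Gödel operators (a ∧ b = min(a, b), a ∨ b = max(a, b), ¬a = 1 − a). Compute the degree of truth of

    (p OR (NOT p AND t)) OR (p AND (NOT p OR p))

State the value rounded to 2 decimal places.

NOT p = 1 − 0.74 = 0.26
NOT p AND t = min(a, b) on (0.26, 0.53) = 0.26
p OR (NOT p AND t) = max(a, b) on (0.74, 0.26) = 0.74
NOT p = 1 − 0.74 = 0.26
NOT p OR p = max(a, b) on (0.26, 0.74) = 0.74
p AND (NOT p OR p) = min(a, b) on (0.74, 0.74) = 0.74
(p OR (NOT p AND t)) OR (p AND (NOT p OR p)) = max(a, b) on (0.74, 0.74) = 0.74

0.74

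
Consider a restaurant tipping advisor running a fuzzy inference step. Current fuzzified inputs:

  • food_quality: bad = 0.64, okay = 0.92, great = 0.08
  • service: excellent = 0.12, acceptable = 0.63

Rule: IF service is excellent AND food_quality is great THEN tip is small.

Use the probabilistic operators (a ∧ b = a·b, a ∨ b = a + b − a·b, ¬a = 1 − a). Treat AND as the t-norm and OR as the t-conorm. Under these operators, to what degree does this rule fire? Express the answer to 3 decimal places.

0.010

firing strength: excellent=0.12, great=0.08; AND[a·b] → w = 0.0096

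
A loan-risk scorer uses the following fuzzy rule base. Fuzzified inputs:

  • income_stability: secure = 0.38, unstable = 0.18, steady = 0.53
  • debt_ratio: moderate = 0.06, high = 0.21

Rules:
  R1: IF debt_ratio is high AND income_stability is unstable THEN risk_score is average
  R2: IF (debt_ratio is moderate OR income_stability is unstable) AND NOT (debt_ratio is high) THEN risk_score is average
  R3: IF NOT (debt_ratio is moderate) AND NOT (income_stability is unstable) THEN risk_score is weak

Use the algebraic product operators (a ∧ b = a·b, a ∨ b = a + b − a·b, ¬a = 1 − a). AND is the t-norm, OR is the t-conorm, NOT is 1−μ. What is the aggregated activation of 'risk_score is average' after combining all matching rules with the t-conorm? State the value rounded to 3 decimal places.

0.212

R1: high=0.21, unstable=0.18; AND[a·b] → w = 0.0378
R2: (moderate=0.06 OR unstable=0.18) = 0.2292; AND[a·b] with ¬high=1−0.21=0.79 → w = 0.1811
R3: ¬moderate=1−0.06=0.94, ¬unstable=1−0.18=0.82; AND[a·b] → w = 0.7708
Rules with consequent 'average': {R1, R2} → strengths 0.0378, 0.1811
Aggregate via t-conorm [a + b − a·b]: 0.2120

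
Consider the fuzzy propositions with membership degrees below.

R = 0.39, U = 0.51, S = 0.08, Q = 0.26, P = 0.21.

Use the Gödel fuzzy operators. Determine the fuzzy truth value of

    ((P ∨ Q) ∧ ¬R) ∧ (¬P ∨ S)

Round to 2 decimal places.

0.26

P ∨ Q = max(a, b) on (0.21, 0.26) = 0.26
¬R = 1 − 0.39 = 0.61
(P ∨ Q) ∧ ¬R = min(a, b) on (0.26, 0.61) = 0.26
¬P = 1 − 0.21 = 0.79
¬P ∨ S = max(a, b) on (0.79, 0.08) = 0.79
((P ∨ Q) ∧ ¬R) ∧ (¬P ∨ S) = min(a, b) on (0.26, 0.79) = 0.26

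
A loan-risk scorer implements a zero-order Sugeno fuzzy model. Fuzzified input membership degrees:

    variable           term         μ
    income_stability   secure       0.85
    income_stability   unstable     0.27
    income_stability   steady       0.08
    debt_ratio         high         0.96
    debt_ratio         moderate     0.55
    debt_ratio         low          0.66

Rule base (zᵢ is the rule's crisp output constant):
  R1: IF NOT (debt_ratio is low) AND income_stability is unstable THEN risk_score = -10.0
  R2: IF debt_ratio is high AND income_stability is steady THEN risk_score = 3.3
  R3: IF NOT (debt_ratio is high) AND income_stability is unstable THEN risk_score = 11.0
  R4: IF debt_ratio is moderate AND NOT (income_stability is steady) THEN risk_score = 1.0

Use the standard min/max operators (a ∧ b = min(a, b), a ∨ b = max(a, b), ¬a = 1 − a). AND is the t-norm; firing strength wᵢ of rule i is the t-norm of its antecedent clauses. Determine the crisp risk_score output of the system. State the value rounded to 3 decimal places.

-1.538

R1 (z=-10.0): ¬low=1−0.66=0.34, unstable=0.27; AND[min(a, b)] → w = 0.27
R2 (z=3.3): high=0.96, steady=0.08; AND[min(a, b)] → w = 0.08
R3 (z=11.0): ¬high=1−0.96=0.04, unstable=0.27; AND[min(a, b)] → w = 0.04
R4 (z=1.0): moderate=0.55, ¬steady=1−0.08=0.92; AND[min(a, b)] → w = 0.55
Weighted average = (0.27·-10.0 + 0.08·3.3 + 0.04·11.0 + 0.55·1.0) / (0.27 + 0.08 + 0.04 + 0.55)
  = -1.4460 / 0.9400 = -1.538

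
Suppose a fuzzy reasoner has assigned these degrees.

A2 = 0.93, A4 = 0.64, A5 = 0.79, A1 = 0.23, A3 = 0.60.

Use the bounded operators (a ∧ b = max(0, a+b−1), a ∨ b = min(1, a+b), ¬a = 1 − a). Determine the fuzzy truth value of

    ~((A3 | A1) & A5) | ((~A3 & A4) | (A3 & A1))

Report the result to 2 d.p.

0.42

A3 | A1 = min(1, a+b) on (0.60, 0.23) = 0.83
(A3 | A1) & A5 = max(0, a+b−1) on (0.83, 0.79) = 0.62
~((A3 | A1) & A5) = 1 − 0.62 = 0.38
~A3 = 1 − 0.60 = 0.40
~A3 & A4 = max(0, a+b−1) on (0.40, 0.64) = 0.04
A3 & A1 = max(0, a+b−1) on (0.60, 0.23) = 0.00
(~A3 & A4) | (A3 & A1) = min(1, a+b) on (0.04, 0.00) = 0.04
~((A3 | A1) & A5) | ((~A3 & A4) | (A3 & A1)) = min(1, a+b) on (0.38, 0.04) = 0.42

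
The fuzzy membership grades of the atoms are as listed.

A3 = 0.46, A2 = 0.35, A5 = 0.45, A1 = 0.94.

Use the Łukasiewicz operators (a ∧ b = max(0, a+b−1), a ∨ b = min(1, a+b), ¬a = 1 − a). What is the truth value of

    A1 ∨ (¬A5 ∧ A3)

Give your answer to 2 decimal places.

¬A5 = 1 − 0.45 = 0.55
¬A5 ∧ A3 = max(0, a+b−1) on (0.55, 0.46) = 0.01
A1 ∨ (¬A5 ∧ A3) = min(1, a+b) on (0.94, 0.01) = 0.95

0.95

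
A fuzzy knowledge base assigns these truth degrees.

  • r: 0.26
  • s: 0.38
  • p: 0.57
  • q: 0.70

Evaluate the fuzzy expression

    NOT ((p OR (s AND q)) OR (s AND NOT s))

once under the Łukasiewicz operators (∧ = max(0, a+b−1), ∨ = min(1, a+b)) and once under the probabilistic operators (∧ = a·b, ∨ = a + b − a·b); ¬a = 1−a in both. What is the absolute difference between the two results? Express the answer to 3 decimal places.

Under Łukasiewicz:
  s AND q = max(0, a+b−1) on (0.38, 0.70) = 0.08
  p OR (s AND q) = min(1, a+b) on (0.57, 0.08) = 0.65
  NOT s = 1 − 0.38 = 0.62
  s AND NOT s = max(0, a+b−1) on (0.38, 0.62) = 0.00
  (p OR (s AND q)) OR (s AND NOT s) = min(1, a+b) on (0.65, 0.00) = 0.65
  NOT ((p OR (s AND q)) OR (s AND NOT s)) = 1 − 0.65 = 0.35
  → value = 0.3500
Under probabilistic:
  s AND q = a·b on (0.3800, 0.7000) = 0.2660
  p OR (s AND q) = a + b − a·b on (0.5700, 0.2660) = 0.6844
  NOT s = 1 − 0.3800 = 0.6200
  s AND NOT s = a·b on (0.3800, 0.6200) = 0.2356
  (p OR (s AND q)) OR (s AND NOT s) = a + b − a·b on (0.6844, 0.2356) = 0.7587
  NOT ((p OR (s AND q)) OR (s AND NOT s)) = 1 − 0.7587 = 0.2413
  → value = 0.2413
|0.3500 − 0.2413| = 0.109

0.109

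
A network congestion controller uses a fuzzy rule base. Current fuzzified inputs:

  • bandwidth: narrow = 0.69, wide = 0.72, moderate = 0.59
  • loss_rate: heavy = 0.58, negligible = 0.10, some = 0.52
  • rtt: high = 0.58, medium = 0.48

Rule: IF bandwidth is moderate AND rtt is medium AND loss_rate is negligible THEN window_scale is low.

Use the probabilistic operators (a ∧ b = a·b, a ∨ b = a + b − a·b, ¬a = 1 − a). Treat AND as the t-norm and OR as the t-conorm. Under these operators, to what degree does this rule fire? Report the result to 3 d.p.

0.028

firing strength: moderate=0.59, medium=0.48, negligible=0.10; AND[a·b] → w = 0.0283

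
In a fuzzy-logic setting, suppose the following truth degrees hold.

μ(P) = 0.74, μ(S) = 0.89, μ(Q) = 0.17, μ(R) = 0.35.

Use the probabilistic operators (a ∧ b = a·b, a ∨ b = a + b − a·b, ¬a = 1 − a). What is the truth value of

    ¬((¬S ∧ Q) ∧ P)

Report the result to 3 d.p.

¬S = 1 − 0.8900 = 0.1100
¬S ∧ Q = a·b on (0.1100, 0.1700) = 0.0187
(¬S ∧ Q) ∧ P = a·b on (0.0187, 0.7400) = 0.0138
¬((¬S ∧ Q) ∧ P) = 1 − 0.0138 = 0.9862

0.986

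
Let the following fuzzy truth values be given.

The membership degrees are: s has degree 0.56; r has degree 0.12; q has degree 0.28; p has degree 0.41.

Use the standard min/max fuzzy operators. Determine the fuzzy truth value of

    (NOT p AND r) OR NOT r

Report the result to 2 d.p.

0.88

NOT p = 1 − 0.41 = 0.59
NOT p AND r = min(a, b) on (0.59, 0.12) = 0.12
NOT r = 1 − 0.12 = 0.88
(NOT p AND r) OR NOT r = max(a, b) on (0.12, 0.88) = 0.88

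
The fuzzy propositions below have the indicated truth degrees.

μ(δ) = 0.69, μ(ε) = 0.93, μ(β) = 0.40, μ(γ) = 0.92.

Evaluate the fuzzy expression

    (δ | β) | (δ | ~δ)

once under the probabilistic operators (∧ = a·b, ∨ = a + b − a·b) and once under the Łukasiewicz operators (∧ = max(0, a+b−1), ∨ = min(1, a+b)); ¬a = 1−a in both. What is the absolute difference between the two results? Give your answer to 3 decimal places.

0.040

Under probabilistic:
  δ | β = a + b − a·b on (0.6900, 0.4000) = 0.8140
  ~δ = 1 − 0.6900 = 0.3100
  δ | ~δ = a + b − a·b on (0.6900, 0.3100) = 0.7861
  (δ | β) | (δ | ~δ) = a + b − a·b on (0.8140, 0.7861) = 0.9602
  → value = 0.9602
Under Łukasiewicz:
  δ | β = min(1, a+b) on (0.69, 0.40) = 1.00
  ~δ = 1 − 0.69 = 0.31
  δ | ~δ = min(1, a+b) on (0.69, 0.31) = 1.00
  (δ | β) | (δ | ~δ) = min(1, a+b) on (1.00, 1.00) = 1.00
  → value = 1.0000
|0.9602 − 1.0000| = 0.040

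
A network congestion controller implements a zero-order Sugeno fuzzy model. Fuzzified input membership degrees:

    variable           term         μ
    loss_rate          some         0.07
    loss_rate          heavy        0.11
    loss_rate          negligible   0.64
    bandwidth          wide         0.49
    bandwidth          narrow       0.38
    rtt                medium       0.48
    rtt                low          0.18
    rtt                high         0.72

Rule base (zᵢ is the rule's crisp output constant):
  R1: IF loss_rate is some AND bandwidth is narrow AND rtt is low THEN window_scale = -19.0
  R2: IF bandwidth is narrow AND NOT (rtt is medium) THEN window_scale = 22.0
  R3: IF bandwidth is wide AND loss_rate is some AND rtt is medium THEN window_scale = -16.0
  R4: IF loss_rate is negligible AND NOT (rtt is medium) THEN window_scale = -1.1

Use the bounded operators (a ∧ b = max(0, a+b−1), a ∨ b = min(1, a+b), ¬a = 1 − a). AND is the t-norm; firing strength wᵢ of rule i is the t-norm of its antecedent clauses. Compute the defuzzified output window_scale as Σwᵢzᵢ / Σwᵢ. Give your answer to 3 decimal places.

R1 (z=-19.0): some=0.07, narrow=0.38, low=0.18; AND[max(0, a+b−1)] → w = 0.00
R2 (z=22.0): narrow=0.38, ¬medium=1−0.48=0.52; AND[max(0, a+b−1)] → w = 0.00
R3 (z=-16.0): wide=0.49, some=0.07, medium=0.48; AND[max(0, a+b−1)] → w = 0.00
R4 (z=-1.1): negligible=0.64, ¬medium=1−0.48=0.52; AND[max(0, a+b−1)] → w = 0.16
Weighted average = (0.00·-19.0 + 0.00·22.0 + 0.00·-16.0 + 0.16·-1.1) / (0.00 + 0.00 + 0.00 + 0.16)
  = -0.1760 / 0.1600 = -1.100

-1.100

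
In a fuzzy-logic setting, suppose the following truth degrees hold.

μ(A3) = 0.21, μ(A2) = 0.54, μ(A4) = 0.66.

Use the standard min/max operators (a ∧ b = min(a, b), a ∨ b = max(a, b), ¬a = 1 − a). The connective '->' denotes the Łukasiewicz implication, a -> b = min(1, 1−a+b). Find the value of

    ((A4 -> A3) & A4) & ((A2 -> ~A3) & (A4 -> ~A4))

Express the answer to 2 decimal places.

A4 -> A3  [Łukasiewicz: min(1, 1−a+b)] with a=0.66, b=0.21 → 0.55
(A4 -> A3) & A4 = min(a, b) on (0.55, 0.66) = 0.55
~A3 = 1 − 0.21 = 0.79
A2 -> ~A3  [Łukasiewicz: min(1, 1−a+b)] with a=0.54, b=0.79 → 1.00
~A4 = 1 − 0.66 = 0.34
A4 -> ~A4  [Łukasiewicz: min(1, 1−a+b)] with a=0.66, b=0.34 → 0.68
(A2 -> ~A3) & (A4 -> ~A4) = min(a, b) on (1.00, 0.68) = 0.68
((A4 -> A3) & A4) & ((A2 -> ~A3) & (A4 -> ~A4)) = min(a, b) on (0.55, 0.68) = 0.55

0.55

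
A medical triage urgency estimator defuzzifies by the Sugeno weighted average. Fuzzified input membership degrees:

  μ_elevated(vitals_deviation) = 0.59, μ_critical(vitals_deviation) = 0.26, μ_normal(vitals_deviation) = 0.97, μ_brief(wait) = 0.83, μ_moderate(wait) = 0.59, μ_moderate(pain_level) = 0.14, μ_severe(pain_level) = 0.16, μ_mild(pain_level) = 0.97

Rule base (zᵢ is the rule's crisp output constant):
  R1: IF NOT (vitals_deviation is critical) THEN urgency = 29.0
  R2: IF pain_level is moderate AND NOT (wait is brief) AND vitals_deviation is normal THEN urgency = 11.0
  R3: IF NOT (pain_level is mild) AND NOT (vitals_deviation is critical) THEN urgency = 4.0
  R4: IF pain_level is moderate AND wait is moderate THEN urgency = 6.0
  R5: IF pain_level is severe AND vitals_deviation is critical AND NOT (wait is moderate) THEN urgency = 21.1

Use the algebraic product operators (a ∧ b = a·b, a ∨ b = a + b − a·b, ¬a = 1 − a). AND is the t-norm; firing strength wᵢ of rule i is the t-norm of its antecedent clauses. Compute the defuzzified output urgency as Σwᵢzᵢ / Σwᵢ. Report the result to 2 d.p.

R1 (z=29.0): ¬critical=1−0.26=0.74 → w = 0.7400
R2 (z=11.0): moderate=0.14, ¬brief=1−0.83=0.17, normal=0.97; AND[a·b] → w = 0.0231
R3 (z=4.0): ¬mild=1−0.97=0.03, ¬critical=1−0.26=0.74; AND[a·b] → w = 0.0222
R4 (z=6.0): moderate=0.14, moderate=0.59; AND[a·b] → w = 0.0826
R5 (z=21.1): severe=0.16, critical=0.26, ¬moderate=1−0.59=0.41; AND[a·b] → w = 0.0171
Weighted average = (0.7400·29.0 + 0.0231·11.0 + 0.0222·4.0 + 0.0826·6.0 + 0.0171·21.1) / (0.7400 + 0.0231 + 0.0222 + 0.0826 + 0.0171)
  = 22.6582 / 0.8849 = 25.60

25.60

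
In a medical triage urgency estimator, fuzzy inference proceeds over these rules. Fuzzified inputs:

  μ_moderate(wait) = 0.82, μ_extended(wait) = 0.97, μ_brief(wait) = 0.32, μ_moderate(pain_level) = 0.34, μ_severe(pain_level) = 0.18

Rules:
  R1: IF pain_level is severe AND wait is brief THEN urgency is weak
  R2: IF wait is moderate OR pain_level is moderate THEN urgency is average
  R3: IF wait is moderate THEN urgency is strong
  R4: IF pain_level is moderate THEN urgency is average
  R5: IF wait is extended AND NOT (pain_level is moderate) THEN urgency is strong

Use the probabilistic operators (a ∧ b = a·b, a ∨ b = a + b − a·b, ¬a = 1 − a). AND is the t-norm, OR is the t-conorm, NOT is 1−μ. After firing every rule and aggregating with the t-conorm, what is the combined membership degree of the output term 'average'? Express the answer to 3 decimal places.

R1: severe=0.18, brief=0.32; AND[a·b] → w = 0.0576
R2: moderate=0.82, moderate=0.34; OR[a + b − a·b] → w = 0.8812
R3: moderate=0.82 → w = 0.8200
R4: moderate=0.34 → w = 0.3400
R5: extended=0.97, ¬moderate=1−0.34=0.66; AND[a·b] → w = 0.6402
Rules with consequent 'average': {R2, R4} → strengths 0.8812, 0.3400
Aggregate via t-conorm [a + b − a·b]: 0.9216

0.922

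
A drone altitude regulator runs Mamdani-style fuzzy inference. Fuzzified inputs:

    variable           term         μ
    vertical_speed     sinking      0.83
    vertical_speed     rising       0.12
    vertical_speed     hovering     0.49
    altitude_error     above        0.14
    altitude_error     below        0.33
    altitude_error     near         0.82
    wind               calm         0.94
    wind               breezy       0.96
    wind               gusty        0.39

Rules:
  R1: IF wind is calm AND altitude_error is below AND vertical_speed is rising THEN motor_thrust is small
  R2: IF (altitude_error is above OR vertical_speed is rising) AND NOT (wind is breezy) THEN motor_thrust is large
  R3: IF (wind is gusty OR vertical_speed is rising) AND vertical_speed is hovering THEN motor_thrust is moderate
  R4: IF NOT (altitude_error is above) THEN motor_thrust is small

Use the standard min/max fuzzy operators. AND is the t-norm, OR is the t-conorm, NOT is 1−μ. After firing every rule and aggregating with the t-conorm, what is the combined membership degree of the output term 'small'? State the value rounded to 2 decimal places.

0.86

R1: calm=0.94, below=0.33, rising=0.12; AND[min(a, b)] → w = 0.12
R2: (above=0.14 OR rising=0.12) = 0.14; AND[min(a, b)] with ¬breezy=1−0.96=0.04 → w = 0.04
R3: (gusty=0.39 OR rising=0.12) = 0.39; AND[min(a, b)] with hovering=0.49 → w = 0.39
R4: ¬above=1−0.14=0.86 → w = 0.86
Rules with consequent 'small': {R1, R4} → strengths 0.12, 0.86
Aggregate via t-conorm [max(a, b)]: 0.86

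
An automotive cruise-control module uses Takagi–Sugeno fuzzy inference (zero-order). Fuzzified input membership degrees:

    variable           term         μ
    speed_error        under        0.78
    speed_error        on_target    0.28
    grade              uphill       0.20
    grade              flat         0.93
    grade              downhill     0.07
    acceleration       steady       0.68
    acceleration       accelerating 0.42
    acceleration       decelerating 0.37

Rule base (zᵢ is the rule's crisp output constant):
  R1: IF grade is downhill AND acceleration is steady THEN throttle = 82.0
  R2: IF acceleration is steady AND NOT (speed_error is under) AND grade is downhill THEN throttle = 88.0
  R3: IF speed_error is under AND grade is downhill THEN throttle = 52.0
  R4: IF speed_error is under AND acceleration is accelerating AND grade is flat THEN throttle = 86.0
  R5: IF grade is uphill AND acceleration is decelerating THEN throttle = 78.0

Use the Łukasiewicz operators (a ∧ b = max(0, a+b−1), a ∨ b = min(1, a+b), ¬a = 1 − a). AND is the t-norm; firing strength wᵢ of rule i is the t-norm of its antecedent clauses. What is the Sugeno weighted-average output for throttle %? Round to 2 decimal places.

86.00

R1 (z=82.0): downhill=0.07, steady=0.68; AND[max(0, a+b−1)] → w = 0.00
R2 (z=88.0): steady=0.68, ¬under=1−0.78=0.22, downhill=0.07; AND[max(0, a+b−1)] → w = 0.00
R3 (z=52.0): under=0.78, downhill=0.07; AND[max(0, a+b−1)] → w = 0.00
R4 (z=86.0): under=0.78, accelerating=0.42, flat=0.93; AND[max(0, a+b−1)] → w = 0.13
R5 (z=78.0): uphill=0.20, decelerating=0.37; AND[max(0, a+b−1)] → w = 0.00
Weighted average = (0.00·82.0 + 0.00·88.0 + 0.00·52.0 + 0.13·86.0 + 0.00·78.0) / (0.00 + 0.00 + 0.00 + 0.13 + 0.00)
  = 11.1800 / 0.1300 = 86.00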